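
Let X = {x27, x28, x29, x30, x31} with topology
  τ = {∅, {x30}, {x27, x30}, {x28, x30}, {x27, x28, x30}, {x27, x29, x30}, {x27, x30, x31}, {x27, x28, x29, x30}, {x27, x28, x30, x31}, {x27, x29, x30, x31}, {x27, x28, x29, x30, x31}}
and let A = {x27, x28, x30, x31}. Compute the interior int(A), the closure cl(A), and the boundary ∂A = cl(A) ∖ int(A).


int(A) = {x27, x28, x30, x31}, cl(A) = {x27, x28, x29, x30, x31}, ∂A = {x29}.

Closed sets in (X, τ) are complements of opens:
  closed(X, τ) = {∅, {x28}, {x29}, {x31}, {x28, x29}, {x28, x31}, {x29, x31}, {x27, x29, x31}, {x28, x29, x31}, {x27, x28, x29, x31}, {x27, x28, x29, x30, x31}}.
int(A) = ⋃ {U ∈ τ : U ⊆ A}. Opens contained in A: ∅, {x30}, {x27, x30}, {x28, x30}, {x27, x28, x30}, {x27, x30, x31}, {x27, x28, x30, x31}.
Taking the union of these: int(A) = {x27, x28, x30, x31}.
cl(A) = ⋂ {C closed : A ⊆ C}. Closed sets containing A: {x27, x28, x29, x30, x31}.
Intersecting these: cl(A) = {x27, x28, x29, x30, x31}.
∂A = cl(A) ∖ int(A) = {x27, x28, x29, x30, x31} ∖ {x27, x28, x30, x31} = {x29}.


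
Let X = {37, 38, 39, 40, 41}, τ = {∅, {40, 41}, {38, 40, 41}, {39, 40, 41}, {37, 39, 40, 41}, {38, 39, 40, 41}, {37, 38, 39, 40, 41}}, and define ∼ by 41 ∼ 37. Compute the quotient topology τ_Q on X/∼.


X/∼ = {[37=41], [38], [39], [40]}; |τ_Q| = 3.

Equivalence classes: [37=41], [38], [39], [40].
Quotient map π: X → X/∼ sends 37 ↦ [37=41], 38 ↦ [38], 39 ↦ [39], 40 ↦ [40], 41 ↦ [37=41].
For each subset V ⊆ X/∼, compute π^{-1}(V) ⊆ X and check whether π^{-1}(V) ∈ τ. V is open in τ_Q iff π^{-1}(V) ∈ τ.
  V = {}: π^{-1}(V) = ∅ ∈ τ ✓.
  V = {[37=41]}: π^{-1}(V) = {37, 41} ∉ τ ✗.
  V = {[38]}: π^{-1}(V) = {38} ∉ τ ✗.
  V = {[37=41], [38]}: π^{-1}(V) = {37, 38, 41} ∉ τ ✗.
  V = {[39]}: π^{-1}(V) = {39} ∉ τ ✗.
  V = {[37=41], [39]}: π^{-1}(V) = {37, 39, 41} ∉ τ ✗.
  V = {[38], [39]}: π^{-1}(V) = {38, 39} ∉ τ ✗.
  V = {[37=41], [38], [39]}: π^{-1}(V) = {37, 38, 39, 41} ∉ τ ✗.
  V = {[40]}: π^{-1}(V) = {40} ∉ τ ✗.
  V = {[37=41], [40]}: π^{-1}(V) = {37, 40, 41} ∉ τ ✗.
  V = {[38], [40]}: π^{-1}(V) = {38, 40} ∉ τ ✗.
  V = {[37=41], [38], [40]}: π^{-1}(V) = {37, 38, 40, 41} ∉ τ ✗.
  V = {[39], [40]}: π^{-1}(V) = {39, 40} ∉ τ ✗.
  V = {[37=41], [39], [40]}: π^{-1}(V) = {37, 39, 40, 41} ∈ τ ✓.
  V = {[38], [39], [40]}: π^{-1}(V) = {38, 39, 40} ∉ τ ✗.
  V = {[37=41], [38], [39], [40]}: π^{-1}(V) = {37, 38, 39, 40, 41} ∈ τ ✓.
Open sets in the quotient: τ_Q = {{}, {[37=41], [39], [40]}, {[37=41], [38], [39], [40]}} (3 elements).


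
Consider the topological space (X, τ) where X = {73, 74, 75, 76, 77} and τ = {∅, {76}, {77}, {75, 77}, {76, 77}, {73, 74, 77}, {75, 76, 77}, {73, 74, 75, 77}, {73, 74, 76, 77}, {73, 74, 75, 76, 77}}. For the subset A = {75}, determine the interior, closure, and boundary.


int(A) = ∅, cl(A) = {75}, ∂A = {75}.

Closed sets in (X, τ) are complements of opens:
  closed(X, τ) = {∅, {75}, {76}, {73, 74}, {75, 76}, {73, 74, 75}, {73, 74, 76}, {73, 74, 75, 76}, {73, 74, 75, 77}, {73, 74, 75, 76, 77}}.
int(A) = ⋃ {U ∈ τ : U ⊆ A}. Opens contained in A: ∅.
Taking the union of these: int(A) = ∅.
cl(A) = ⋂ {C closed : A ⊆ C}. Closed sets containing A: {75}, {75, 76}, {73, 74, 75}, {73, 74, 75, 76}, {73, 74, 75, 77}, {73, 74, 75, 76, 77}.
Intersecting these: cl(A) = {75}.
∂A = cl(A) ∖ int(A) = {75} ∖ ∅ = {75}.


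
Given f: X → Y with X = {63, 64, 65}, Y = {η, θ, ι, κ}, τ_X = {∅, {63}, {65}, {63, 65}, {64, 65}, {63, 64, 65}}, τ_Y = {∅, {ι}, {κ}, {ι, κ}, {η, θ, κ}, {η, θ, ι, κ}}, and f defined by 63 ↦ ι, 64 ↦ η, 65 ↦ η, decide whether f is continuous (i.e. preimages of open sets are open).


f IS continuous.

Compute f^{-1}(U) for each U ∈ τ_Y:
  U = ∅: f^{-1}(U) = ∅ ∈ τ_X ✓.
  U = {ι}: f^{-1}(U) = {63} ∈ τ_X ✓.
  U = {κ}: f^{-1}(U) = ∅ ∈ τ_X ✓.
  U = {ι, κ}: f^{-1}(U) = {63} ∈ τ_X ✓.
  U = {η, θ, κ}: f^{-1}(U) = {64, 65} ∈ τ_X ✓.
  U = {η, θ, ι, κ}: f^{-1}(U) = {63, 64, 65} ∈ τ_X ✓.
Every preimage lies in τ_X, so f IS continuous.


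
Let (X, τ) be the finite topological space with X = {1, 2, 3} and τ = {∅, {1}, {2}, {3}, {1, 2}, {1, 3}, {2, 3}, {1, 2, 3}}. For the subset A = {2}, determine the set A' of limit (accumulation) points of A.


A' = ∅

For each x ∈ X, list the open sets U ∈ τ with x ∈ U, then check whether U ∩ (A ∖ {x}) ≠ ∅ for every such U.
  x = 1: open {1} ∋ x has {1} ∩ (A ∖ {1}) = ∅, so x is NOT a limit point.
  x = 2: open {2} ∋ x has {2} ∩ (A ∖ {2}) = ∅, so x is NOT a limit point.
  x = 3: open {3} ∋ x has {3} ∩ (A ∖ {3}) = ∅, so x is NOT a limit point.
Collecting: A' = ∅.


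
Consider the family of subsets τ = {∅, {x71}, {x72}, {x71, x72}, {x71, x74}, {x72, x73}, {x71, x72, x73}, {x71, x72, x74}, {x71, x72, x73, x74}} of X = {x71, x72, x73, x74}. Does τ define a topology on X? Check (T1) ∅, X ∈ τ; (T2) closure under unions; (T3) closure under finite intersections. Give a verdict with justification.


τ IS a topology on X.

Axiom (T1): ∅ ∈ τ? Yes; X ∈ τ? Yes.
Axiom (T2/T3): check pairwise unions and intersections of members of τ.
All pairwise intersections and unions checked — each lies in τ. Therefore τ satisfies (T1), (T2), (T3): it IS a topology on X.


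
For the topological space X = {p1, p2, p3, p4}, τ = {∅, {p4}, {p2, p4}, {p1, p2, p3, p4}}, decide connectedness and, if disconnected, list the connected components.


(X, τ) is connected.

Find clopen sets (U ∈ τ with X ∖ U ∈ τ):
  U = ∅, X ∖ U = {p1, p2, p3, p4} — both open, so U is clopen.
  U = {p1, p2, p3, p4}, X ∖ U = ∅ — both open, so U is clopen.
Only trivial clopens (∅ and X) exist, so (X, τ) is connected.
Compute connected components by grouping points that agree on all clopens:
  component: {p1, p2, p3, p4}


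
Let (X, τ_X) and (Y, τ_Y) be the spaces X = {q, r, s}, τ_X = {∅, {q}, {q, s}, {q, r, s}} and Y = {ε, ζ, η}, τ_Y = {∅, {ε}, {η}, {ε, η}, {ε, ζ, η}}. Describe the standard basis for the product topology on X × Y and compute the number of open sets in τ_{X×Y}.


Basis B = {∅ × ∅, {q} × {ε}, {q} × {η}, {q} × {ε, η}, {q, s} × {ε}, {q, s} × {η}, {q} × {ε, ζ, η}, {q, r, s} × {ε}, {q, r, s} × {η}, {q, s} × {ε, η}, {q, s} × {ε, ζ, η}, {q, r, s} × {ε, η}, {q, r, s} × {ε, ζ, η}}; |τ_{X×Y}| = 30.

Enumerate products U × V with U ∈ τ_X, V ∈ τ_Y (deduplicated):
  ∅ × ∅ = {} (∅)
  {q} × {ε} = {(q,ε)}
  {q} × {η} = {(q,η)}
  {q} × {ε, η} = {(q,ε), (q,η)}
  {q, s} × {ε} = {(q,ε), (s,ε)}
  {q, s} × {η} = {(q,η), (s,η)}
  {q} × {ε, ζ, η} = {(q,ε), (q,ζ), (q,η)}
  {q, r, s} × {ε} = {(q,ε), (r,ε), (s,ε)}
  {q, r, s} × {η} = {(q,η), (r,η), (s,η)}
  {q, s} × {ε, η} = {(q,ε), (q,η), (s,ε), (s,η)}
  {q, s} × {ε, ζ, η} = {(q,ε), (q,ζ), (q,η), (s,ε), (s,ζ), (s,η)}
  {q, r, s} × {ε, η} = {(q,ε), (q,η), (r,ε), (r,η), (s,ε), (s,η)}
  {q, r, s} × {ε, ζ, η} = {(q,ε), (q,ζ), (q,η), (r,ε), (r,ζ), (r,η), (s,ε), (s,ζ), (s,η)}
These 13 distinct sets form the basis B.
Close under arbitrary unions to get τ_{X×Y}; counting gives |τ_{X×Y}| = 30.


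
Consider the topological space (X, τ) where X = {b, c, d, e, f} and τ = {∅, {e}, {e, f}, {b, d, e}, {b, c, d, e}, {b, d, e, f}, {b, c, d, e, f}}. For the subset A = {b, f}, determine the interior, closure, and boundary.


int(A) = ∅, cl(A) = {b, c, d, f}, ∂A = {b, c, d, f}.

Closed sets in (X, τ) are complements of opens:
  closed(X, τ) = {∅, {c}, {f}, {c, f}, {b, c, d}, {b, c, d, f}, {b, c, d, e, f}}.
int(A) = ⋃ {U ∈ τ : U ⊆ A}. Opens contained in A: ∅.
Taking the union of these: int(A) = ∅.
cl(A) = ⋂ {C closed : A ⊆ C}. Closed sets containing A: {b, c, d, f}, {b, c, d, e, f}.
Intersecting these: cl(A) = {b, c, d, f}.
∂A = cl(A) ∖ int(A) = {b, c, d, f} ∖ ∅ = {b, c, d, f}.


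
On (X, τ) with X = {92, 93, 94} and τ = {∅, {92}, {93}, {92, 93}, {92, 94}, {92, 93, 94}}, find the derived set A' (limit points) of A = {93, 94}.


A' = ∅

For each x ∈ X, list the open sets U ∈ τ with x ∈ U, then check whether U ∩ (A ∖ {x}) ≠ ∅ for every such U.
  x = 92: open {92} ∋ x has {92} ∩ (A ∖ {92}) = ∅, so x is NOT a limit point.
  x = 93: open {93} ∋ x has {93} ∩ (A ∖ {93}) = ∅, so x is NOT a limit point.
  x = 94: open {92, 94} ∋ x has {92, 94} ∩ (A ∖ {94}) = ∅, so x is NOT a limit point.
Collecting: A' = ∅.


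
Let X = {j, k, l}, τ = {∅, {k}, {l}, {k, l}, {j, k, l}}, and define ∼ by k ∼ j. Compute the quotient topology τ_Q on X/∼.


X/∼ = {[j=k], [l]}; |τ_Q| = 3.

Equivalence classes: [j=k], [l].
Quotient map π: X → X/∼ sends j ↦ [j=k], k ↦ [j=k], l ↦ [l].
For each subset V ⊆ X/∼, compute π^{-1}(V) ⊆ X and check whether π^{-1}(V) ∈ τ. V is open in τ_Q iff π^{-1}(V) ∈ τ.
  V = {}: π^{-1}(V) = ∅ ∈ τ ✓.
  V = {[j=k]}: π^{-1}(V) = {j, k} ∉ τ ✗.
  V = {[l]}: π^{-1}(V) = {l} ∈ τ ✓.
  V = {[j=k], [l]}: π^{-1}(V) = {j, k, l} ∈ τ ✓.
Open sets in the quotient: τ_Q = {{}, {[l]}, {[j=k], [l]}} (3 elements).


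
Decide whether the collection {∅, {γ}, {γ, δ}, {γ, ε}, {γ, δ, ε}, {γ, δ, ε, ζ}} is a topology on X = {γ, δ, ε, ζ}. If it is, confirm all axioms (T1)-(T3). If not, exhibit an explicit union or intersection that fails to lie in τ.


τ IS a topology on X.

Axiom (T1): ∅ ∈ τ? Yes; X ∈ τ? Yes.
Axiom (T2/T3): check pairwise unions and intersections of members of τ.
All pairwise intersections and unions checked — each lies in τ. Therefore τ satisfies (T1), (T2), (T3): it IS a topology on X.


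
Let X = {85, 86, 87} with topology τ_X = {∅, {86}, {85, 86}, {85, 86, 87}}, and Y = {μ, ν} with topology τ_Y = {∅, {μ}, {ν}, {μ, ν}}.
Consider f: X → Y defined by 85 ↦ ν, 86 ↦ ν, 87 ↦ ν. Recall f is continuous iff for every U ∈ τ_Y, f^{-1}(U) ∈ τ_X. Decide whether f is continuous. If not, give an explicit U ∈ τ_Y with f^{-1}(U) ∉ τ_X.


f IS continuous.

Compute f^{-1}(U) for each U ∈ τ_Y:
  U = ∅: f^{-1}(U) = ∅ ∈ τ_X ✓.
  U = {μ}: f^{-1}(U) = ∅ ∈ τ_X ✓.
  U = {ν}: f^{-1}(U) = {85, 86, 87} ∈ τ_X ✓.
  U = {μ, ν}: f^{-1}(U) = {85, 86, 87} ∈ τ_X ✓.
Every preimage lies in τ_X, so f IS continuous.


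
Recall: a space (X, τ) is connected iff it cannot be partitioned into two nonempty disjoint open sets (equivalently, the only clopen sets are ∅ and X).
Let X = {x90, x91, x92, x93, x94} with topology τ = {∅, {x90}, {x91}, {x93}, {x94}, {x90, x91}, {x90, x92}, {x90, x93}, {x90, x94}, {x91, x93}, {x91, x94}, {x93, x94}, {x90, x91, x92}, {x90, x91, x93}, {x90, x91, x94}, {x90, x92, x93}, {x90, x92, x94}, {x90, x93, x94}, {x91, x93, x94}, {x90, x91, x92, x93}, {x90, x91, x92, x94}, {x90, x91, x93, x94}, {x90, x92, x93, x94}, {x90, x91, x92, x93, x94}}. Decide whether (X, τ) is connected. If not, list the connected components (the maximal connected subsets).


(X, τ) is disconnected; components = [{x91}, {x93}, {x94}, {x90, x92}].

Find clopen sets (U ∈ τ with X ∖ U ∈ τ):
  U = ∅, X ∖ U = {x90, x91, x92, x93, x94} — both open, so U is clopen.
  U = {x91}, X ∖ U = {x90, x92, x93, x94} — both open, so U is clopen.
  U = {x93}, X ∖ U = {x90, x91, x92, x94} — both open, so U is clopen.
  U = {x94}, X ∖ U = {x90, x91, x92, x93} — both open, so U is clopen.
  U = {x90, x92}, X ∖ U = {x91, x93, x94} — both open, so U is clopen.
  U = {x91, x93}, X ∖ U = {x90, x92, x94} — both open, so U is clopen.
  U = {x91, x94}, X ∖ U = {x90, x92, x93} — both open, so U is clopen.
  U = {x93, x94}, X ∖ U = {x90, x91, x92} — both open, so U is clopen.
  U = {x90, x91, x92}, X ∖ U = {x93, x94} — both open, so U is clopen.
  U = {x90, x92, x93}, X ∖ U = {x91, x94} — both open, so U is clopen.
  U = {x90, x92, x94}, X ∖ U = {x91, x93} — both open, so U is clopen.
  U = {x91, x93, x94}, X ∖ U = {x90, x92} — both open, so U is clopen.
  U = {x90, x91, x92, x93}, X ∖ U = {x94} — both open, so U is clopen.
  U = {x90, x91, x92, x94}, X ∖ U = {x93} — both open, so U is clopen.
  U = {x90, x92, x93, x94}, X ∖ U = {x91} — both open, so U is clopen.
  U = {x90, x91, x92, x93, x94}, X ∖ U = ∅ — both open, so U is clopen.
Nontrivial clopen(s) exist: e.g. {x90, x91, x92, x93}. So (X, τ) is disconnected.
Compute connected components by grouping points that agree on all clopens:
  component: {x91}
  component: {x93}
  component: {x94}
  component: {x90, x92}


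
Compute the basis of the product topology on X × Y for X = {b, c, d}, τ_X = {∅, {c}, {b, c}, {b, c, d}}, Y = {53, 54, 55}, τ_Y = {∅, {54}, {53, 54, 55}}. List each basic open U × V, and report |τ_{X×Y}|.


Basis B = {∅ × ∅, {c} × {54}, {b, c} × {54}, {b, c, d} × {54}, {c} × {53, 54, 55}, {b, c} × {53, 54, 55}, {b, c, d} × {53, 54, 55}}; |τ_{X×Y}| = 10.

Enumerate products U × V with U ∈ τ_X, V ∈ τ_Y (deduplicated):
  ∅ × ∅ = {} (∅)
  {c} × {54} = {(c,54)}
  {b, c} × {54} = {(b,54), (c,54)}
  {b, c, d} × {54} = {(b,54), (c,54), (d,54)}
  {c} × {53, 54, 55} = {(c,53), (c,54), (c,55)}
  {b, c} × {53, 54, 55} = {(b,53), (b,54), (b,55), (c,53), (c,54), (c,55)}
  {b, c, d} × {53, 54, 55} = {(b,53), (b,54), (b,55), (c,53), (c,54), (c,55), (d,53), (d,54), (d,55)}
These 7 distinct sets form the basis B.
Close under arbitrary unions to get τ_{X×Y}; counting gives |τ_{X×Y}| = 10.


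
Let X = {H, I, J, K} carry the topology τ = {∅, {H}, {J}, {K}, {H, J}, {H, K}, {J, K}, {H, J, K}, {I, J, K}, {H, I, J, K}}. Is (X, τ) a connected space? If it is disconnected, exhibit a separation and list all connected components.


(X, τ) is disconnected; components = [{H}, {I, J, K}].

Find clopen sets (U ∈ τ with X ∖ U ∈ τ):
  U = ∅, X ∖ U = {H, I, J, K} — both open, so U is clopen.
  U = {H}, X ∖ U = {I, J, K} — both open, so U is clopen.
  U = {I, J, K}, X ∖ U = {H} — both open, so U is clopen.
  U = {H, I, J, K}, X ∖ U = ∅ — both open, so U is clopen.
Nontrivial clopen(s) exist: e.g. {I, J, K}. So (X, τ) is disconnected.
Compute connected components by grouping points that agree on all clopens:
  component: {H}
  component: {I, J, K}


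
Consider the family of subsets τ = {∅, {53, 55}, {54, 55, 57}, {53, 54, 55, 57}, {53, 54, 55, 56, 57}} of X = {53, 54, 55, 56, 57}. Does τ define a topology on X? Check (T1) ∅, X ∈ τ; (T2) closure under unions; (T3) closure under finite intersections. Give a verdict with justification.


τ is NOT a topology on X.

Axiom (T1): ∅ ∈ τ? Yes; X ∈ τ? Yes.
Axiom (T2/T3): check pairwise unions and intersections of members of τ.
Counterexample for (T3): {53, 55} ∩ {54, 55, 57} = {55} ∉ τ. Therefore τ is NOT a topology.


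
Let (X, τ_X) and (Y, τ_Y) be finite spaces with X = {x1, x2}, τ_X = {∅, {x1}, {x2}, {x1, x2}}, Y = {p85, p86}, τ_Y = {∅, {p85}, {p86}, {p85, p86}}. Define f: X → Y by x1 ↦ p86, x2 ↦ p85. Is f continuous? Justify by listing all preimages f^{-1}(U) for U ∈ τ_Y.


f IS continuous.

Compute f^{-1}(U) for each U ∈ τ_Y:
  U = ∅: f^{-1}(U) = ∅ ∈ τ_X ✓.
  U = {p85}: f^{-1}(U) = {x2} ∈ τ_X ✓.
  U = {p86}: f^{-1}(U) = {x1} ∈ τ_X ✓.
  U = {p85, p86}: f^{-1}(U) = {x1, x2} ∈ τ_X ✓.
Every preimage lies in τ_X, so f IS continuous.


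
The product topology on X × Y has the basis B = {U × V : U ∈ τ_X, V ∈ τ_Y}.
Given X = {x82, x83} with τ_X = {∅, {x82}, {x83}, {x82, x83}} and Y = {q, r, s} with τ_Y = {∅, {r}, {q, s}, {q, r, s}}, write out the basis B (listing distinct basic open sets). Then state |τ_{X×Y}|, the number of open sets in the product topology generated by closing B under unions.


Basis B = {∅ × ∅, {x82} × {r}, {x83} × {r}, {x82} × {q, s}, {x82, x83} × {r}, {x83} × {q, s}, {x82} × {q, r, s}, {x83} × {q, r, s}, {x82, x83} × {q, s}, {x82, x83} × {q, r, s}}; |τ_{X×Y}| = 16.

Enumerate products U × V with U ∈ τ_X, V ∈ τ_Y (deduplicated):
  ∅ × ∅ = {} (∅)
  {x82} × {r} = {(x82,r)}
  {x83} × {r} = {(x83,r)}
  {x82} × {q, s} = {(x82,q), (x82,s)}
  {x82, x83} × {r} = {(x82,r), (x83,r)}
  {x83} × {q, s} = {(x83,q), (x83,s)}
  {x82} × {q, r, s} = {(x82,q), (x82,r), (x82,s)}
  {x83} × {q, r, s} = {(x83,q), (x83,r), (x83,s)}
  {x82, x83} × {q, s} = {(x82,q), (x82,s), (x83,q), (x83,s)}
  {x82, x83} × {q, r, s} = {(x82,q), (x82,r), (x82,s), (x83,q), (x83,r), (x83,s)}
These 10 distinct sets form the basis B.
Close under arbitrary unions to get τ_{X×Y}; counting gives |τ_{X×Y}| = 16.


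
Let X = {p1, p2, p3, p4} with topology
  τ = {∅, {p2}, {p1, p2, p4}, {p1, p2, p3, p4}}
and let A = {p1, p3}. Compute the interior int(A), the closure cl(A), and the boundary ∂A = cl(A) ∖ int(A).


int(A) = ∅, cl(A) = {p1, p3, p4}, ∂A = {p1, p3, p4}.

Closed sets in (X, τ) are complements of opens:
  closed(X, τ) = {∅, {p3}, {p1, p3, p4}, {p1, p2, p3, p4}}.
int(A) = ⋃ {U ∈ τ : U ⊆ A}. Opens contained in A: ∅.
Taking the union of these: int(A) = ∅.
cl(A) = ⋂ {C closed : A ⊆ C}. Closed sets containing A: {p1, p3, p4}, {p1, p2, p3, p4}.
Intersecting these: cl(A) = {p1, p3, p4}.
∂A = cl(A) ∖ int(A) = {p1, p3, p4} ∖ ∅ = {p1, p3, p4}.


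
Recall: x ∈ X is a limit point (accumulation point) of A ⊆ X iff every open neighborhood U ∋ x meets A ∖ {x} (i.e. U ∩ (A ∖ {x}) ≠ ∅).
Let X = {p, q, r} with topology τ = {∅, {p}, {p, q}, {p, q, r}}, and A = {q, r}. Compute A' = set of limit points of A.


A' = {r}

For each x ∈ X, list the open sets U ∈ τ with x ∈ U, then check whether U ∩ (A ∖ {x}) ≠ ∅ for every such U.
  x = p: open {p} ∋ x has {p} ∩ (A ∖ {p}) = ∅, so x is NOT a limit point.
  x = q: open {p, q} ∋ x has {p, q} ∩ (A ∖ {q}) = ∅, so x is NOT a limit point.
  x = r: opens ∋ x are {p, q, r}; each meets A ∖ {r}, so x IS a limit point.
Collecting: A' = {r}.


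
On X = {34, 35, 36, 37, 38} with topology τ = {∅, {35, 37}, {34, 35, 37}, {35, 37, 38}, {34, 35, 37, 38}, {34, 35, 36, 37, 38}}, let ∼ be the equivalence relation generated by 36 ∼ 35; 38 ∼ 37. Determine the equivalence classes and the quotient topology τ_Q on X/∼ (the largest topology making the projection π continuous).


X/∼ = {[34], [35=36], [37=38]}; |τ_Q| = 2.

Equivalence classes: [34], [35=36], [37=38].
Quotient map π: X → X/∼ sends 34 ↦ [34], 35 ↦ [35=36], 36 ↦ [35=36], 37 ↦ [37=38], 38 ↦ [37=38].
For each subset V ⊆ X/∼, compute π^{-1}(V) ⊆ X and check whether π^{-1}(V) ∈ τ. V is open in τ_Q iff π^{-1}(V) ∈ τ.
  V = {}: π^{-1}(V) = ∅ ∈ τ ✓.
  V = {[34]}: π^{-1}(V) = {34} ∉ τ ✗.
  V = {[35=36]}: π^{-1}(V) = {35, 36} ∉ τ ✗.
  V = {[34], [35=36]}: π^{-1}(V) = {34, 35, 36} ∉ τ ✗.
  V = {[37=38]}: π^{-1}(V) = {37, 38} ∉ τ ✗.
  V = {[34], [37=38]}: π^{-1}(V) = {34, 37, 38} ∉ τ ✗.
  V = {[35=36], [37=38]}: π^{-1}(V) = {35, 36, 37, 38} ∉ τ ✗.
  V = {[34], [35=36], [37=38]}: π^{-1}(V) = {34, 35, 36, 37, 38} ∈ τ ✓.
Open sets in the quotient: τ_Q = {{}, {[34], [35=36], [37=38]}} (2 elements).


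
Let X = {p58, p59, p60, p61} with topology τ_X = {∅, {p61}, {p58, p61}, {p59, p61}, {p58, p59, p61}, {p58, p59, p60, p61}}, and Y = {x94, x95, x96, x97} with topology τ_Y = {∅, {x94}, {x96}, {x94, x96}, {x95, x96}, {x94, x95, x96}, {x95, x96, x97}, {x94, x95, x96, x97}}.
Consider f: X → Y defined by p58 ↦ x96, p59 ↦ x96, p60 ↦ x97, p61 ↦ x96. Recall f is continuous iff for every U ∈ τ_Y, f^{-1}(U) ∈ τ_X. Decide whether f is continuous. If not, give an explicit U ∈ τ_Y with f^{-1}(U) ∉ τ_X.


f IS continuous.

Compute f^{-1}(U) for each U ∈ τ_Y:
  U = ∅: f^{-1}(U) = ∅ ∈ τ_X ✓.
  U = {x94}: f^{-1}(U) = ∅ ∈ τ_X ✓.
  U = {x96}: f^{-1}(U) = {p58, p59, p61} ∈ τ_X ✓.
  U = {x94, x96}: f^{-1}(U) = {p58, p59, p61} ∈ τ_X ✓.
  U = {x95, x96}: f^{-1}(U) = {p58, p59, p61} ∈ τ_X ✓.
  U = {x94, x95, x96}: f^{-1}(U) = {p58, p59, p61} ∈ τ_X ✓.
  U = {x95, x96, x97}: f^{-1}(U) = {p58, p59, p60, p61} ∈ τ_X ✓.
  U = {x94, x95, x96, x97}: f^{-1}(U) = {p58, p59, p60, p61} ∈ τ_X ✓.
Every preimage lies in τ_X, so f IS continuous.


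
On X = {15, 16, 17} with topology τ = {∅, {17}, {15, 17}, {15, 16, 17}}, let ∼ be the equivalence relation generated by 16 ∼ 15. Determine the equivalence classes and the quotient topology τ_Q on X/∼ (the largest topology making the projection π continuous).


X/∼ = {[15=16], [17]}; |τ_Q| = 3.

Equivalence classes: [15=16], [17].
Quotient map π: X → X/∼ sends 15 ↦ [15=16], 16 ↦ [15=16], 17 ↦ [17].
For each subset V ⊆ X/∼, compute π^{-1}(V) ⊆ X and check whether π^{-1}(V) ∈ τ. V is open in τ_Q iff π^{-1}(V) ∈ τ.
  V = {}: π^{-1}(V) = ∅ ∈ τ ✓.
  V = {[15=16]}: π^{-1}(V) = {15, 16} ∉ τ ✗.
  V = {[17]}: π^{-1}(V) = {17} ∈ τ ✓.
  V = {[15=16], [17]}: π^{-1}(V) = {15, 16, 17} ∈ τ ✓.
Open sets in the quotient: τ_Q = {{}, {[17]}, {[15=16], [17]}} (3 elements).


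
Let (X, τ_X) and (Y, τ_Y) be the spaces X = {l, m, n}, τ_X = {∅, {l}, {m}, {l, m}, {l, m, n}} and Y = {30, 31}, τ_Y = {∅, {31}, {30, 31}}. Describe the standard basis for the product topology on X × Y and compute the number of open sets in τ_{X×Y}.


Basis B = {∅ × ∅, {l} × {31}, {m} × {31}, {l} × {30, 31}, {l, m} × {31}, {m} × {30, 31}, {l, m, n} × {31}, {l, m} × {30, 31}, {l, m, n} × {30, 31}}; |τ_{X×Y}| = 14.

Enumerate products U × V with U ∈ τ_X, V ∈ τ_Y (deduplicated):
  ∅ × ∅ = {} (∅)
  {l} × {31} = {(l,31)}
  {m} × {31} = {(m,31)}
  {l} × {30, 31} = {(l,30), (l,31)}
  {l, m} × {31} = {(l,31), (m,31)}
  {m} × {30, 31} = {(m,30), (m,31)}
  {l, m, n} × {31} = {(l,31), (m,31), (n,31)}
  {l, m} × {30, 31} = {(l,30), (l,31), (m,30), (m,31)}
  {l, m, n} × {30, 31} = {(l,30), (l,31), (m,30), (m,31), (n,30), (n,31)}
These 9 distinct sets form the basis B.
Close under arbitrary unions to get τ_{X×Y}; counting gives |τ_{X×Y}| = 14.


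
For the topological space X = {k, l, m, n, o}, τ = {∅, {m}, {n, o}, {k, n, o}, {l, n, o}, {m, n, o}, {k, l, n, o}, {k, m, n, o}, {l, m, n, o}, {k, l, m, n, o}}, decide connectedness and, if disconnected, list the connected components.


(X, τ) is disconnected; components = [{m}, {k, l, n, o}].

Find clopen sets (U ∈ τ with X ∖ U ∈ τ):
  U = ∅, X ∖ U = {k, l, m, n, o} — both open, so U is clopen.
  U = {m}, X ∖ U = {k, l, n, o} — both open, so U is clopen.
  U = {k, l, n, o}, X ∖ U = {m} — both open, so U is clopen.
  U = {k, l, m, n, o}, X ∖ U = ∅ — both open, so U is clopen.
Nontrivial clopen(s) exist: e.g. {k, l, n, o}. So (X, τ) is disconnected.
Compute connected components by grouping points that agree on all clopens:
  component: {m}
  component: {k, l, n, o}


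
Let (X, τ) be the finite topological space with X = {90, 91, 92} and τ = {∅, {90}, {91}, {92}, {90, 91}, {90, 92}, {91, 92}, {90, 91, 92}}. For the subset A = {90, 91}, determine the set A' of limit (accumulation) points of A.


A' = ∅

For each x ∈ X, list the open sets U ∈ τ with x ∈ U, then check whether U ∩ (A ∖ {x}) ≠ ∅ for every such U.
  x = 90: open {90} ∋ x has {90} ∩ (A ∖ {90}) = ∅, so x is NOT a limit point.
  x = 91: open {91} ∋ x has {91} ∩ (A ∖ {91}) = ∅, so x is NOT a limit point.
  x = 92: open {92} ∋ x has {92} ∩ (A ∖ {92}) = ∅, so x is NOT a limit point.
Collecting: A' = ∅.


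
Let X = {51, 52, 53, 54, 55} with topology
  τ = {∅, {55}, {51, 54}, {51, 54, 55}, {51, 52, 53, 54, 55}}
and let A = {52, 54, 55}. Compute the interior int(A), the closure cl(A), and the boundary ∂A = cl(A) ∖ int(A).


int(A) = {55}, cl(A) = {51, 52, 53, 54, 55}, ∂A = {51, 52, 53, 54}.

Closed sets in (X, τ) are complements of opens:
  closed(X, τ) = {∅, {52, 53}, {52, 53, 55}, {51, 52, 53, 54}, {51, 52, 53, 54, 55}}.
int(A) = ⋃ {U ∈ τ : U ⊆ A}. Opens contained in A: ∅, {55}.
Taking the union of these: int(A) = {55}.
cl(A) = ⋂ {C closed : A ⊆ C}. Closed sets containing A: {51, 52, 53, 54, 55}.
Intersecting these: cl(A) = {51, 52, 53, 54, 55}.
∂A = cl(A) ∖ int(A) = {51, 52, 53, 54, 55} ∖ {55} = {51, 52, 53, 54}.


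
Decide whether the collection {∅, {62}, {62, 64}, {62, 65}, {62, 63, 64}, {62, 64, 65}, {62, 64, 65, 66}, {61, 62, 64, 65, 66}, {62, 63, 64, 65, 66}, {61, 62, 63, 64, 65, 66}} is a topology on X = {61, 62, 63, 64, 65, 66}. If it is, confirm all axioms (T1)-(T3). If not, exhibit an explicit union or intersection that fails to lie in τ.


τ is NOT a topology on X.

Axiom (T1): ∅ ∈ τ? Yes; X ∈ τ? Yes.
Axiom (T2/T3): check pairwise unions and intersections of members of τ.
Counterexample for (T2): {62, 65} ∪ {62, 63, 64} = {62, 63, 64, 65} ∉ τ. Therefore τ is NOT a topology.


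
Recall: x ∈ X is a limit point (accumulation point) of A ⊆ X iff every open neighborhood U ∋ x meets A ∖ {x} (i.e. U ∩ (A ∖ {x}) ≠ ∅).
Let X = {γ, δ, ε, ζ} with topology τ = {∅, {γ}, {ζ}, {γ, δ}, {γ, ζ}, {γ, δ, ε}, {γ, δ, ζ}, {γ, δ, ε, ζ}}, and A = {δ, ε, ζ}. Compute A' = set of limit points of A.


A' = {ε}

For each x ∈ X, list the open sets U ∈ τ with x ∈ U, then check whether U ∩ (A ∖ {x}) ≠ ∅ for every such U.
  x = γ: open {γ} ∋ x has {γ} ∩ (A ∖ {γ}) = ∅, so x is NOT a limit point.
  x = δ: open {γ, δ} ∋ x has {γ, δ} ∩ (A ∖ {δ}) = ∅, so x is NOT a limit point.
  x = ε: opens ∋ x are {γ, δ, ε}, {γ, δ, ε, ζ}; each meets A ∖ {ε}, so x IS a limit point.
  x = ζ: open {ζ} ∋ x has {ζ} ∩ (A ∖ {ζ}) = ∅, so x is NOT a limit point.
Collecting: A' = {ε}.


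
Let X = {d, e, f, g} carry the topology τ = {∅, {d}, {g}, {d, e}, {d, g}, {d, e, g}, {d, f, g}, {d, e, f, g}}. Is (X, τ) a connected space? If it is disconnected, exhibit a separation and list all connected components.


(X, τ) is connected.

Find clopen sets (U ∈ τ with X ∖ U ∈ τ):
  U = ∅, X ∖ U = {d, e, f, g} — both open, so U is clopen.
  U = {d, e, f, g}, X ∖ U = ∅ — both open, so U is clopen.
Only trivial clopens (∅ and X) exist, so (X, τ) is connected.
Compute connected components by grouping points that agree on all clopens:
  component: {d, e, f, g}


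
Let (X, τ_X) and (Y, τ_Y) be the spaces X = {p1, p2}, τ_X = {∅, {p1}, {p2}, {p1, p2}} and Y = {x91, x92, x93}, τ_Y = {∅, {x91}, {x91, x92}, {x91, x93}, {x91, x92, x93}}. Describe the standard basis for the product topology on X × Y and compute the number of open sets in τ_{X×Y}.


Basis B = {∅ × ∅, {p1} × {x91}, {p2} × {x91}, {p1} × {x91, x92}, {p1} × {x91, x93}, {p1, p2} × {x91}, {p2} × {x91, x92}, {p2} × {x91, x93}, {p1} × {x91, x92, x93}, {p2} × {x91, x92, x93}, {p1, p2} × {x91, x92}, {p1, p2} × {x91, x93}, {p1, p2} × {x91, x92, x93}}; |τ_{X×Y}| = 25.

Enumerate products U × V with U ∈ τ_X, V ∈ τ_Y (deduplicated):
  ∅ × ∅ = {} (∅)
  {p1} × {x91} = {(p1,x91)}
  {p2} × {x91} = {(p2,x91)}
  {p1} × {x91, x92} = {(p1,x91), (p1,x92)}
  {p1} × {x91, x93} = {(p1,x91), (p1,x93)}
  {p1, p2} × {x91} = {(p1,x91), (p2,x91)}
  {p2} × {x91, x92} = {(p2,x91), (p2,x92)}
  {p2} × {x91, x93} = {(p2,x91), (p2,x93)}
  {p1} × {x91, x92, x93} = {(p1,x91), (p1,x92), (p1,x93)}
  {p2} × {x91, x92, x93} = {(p2,x91), (p2,x92), (p2,x93)}
  {p1, p2} × {x91, x92} = {(p1,x91), (p1,x92), (p2,x91), (p2,x92)}
  {p1, p2} × {x91, x93} = {(p1,x91), (p1,x93), (p2,x91), (p2,x93)}
  {p1, p2} × {x91, x92, x93} = {(p1,x91), (p1,x92), (p1,x93), (p2,x91), (p2,x92), (p2,x93)}
These 13 distinct sets form the basis B.
Close under arbitrary unions to get τ_{X×Y}; counting gives |τ_{X×Y}| = 25.


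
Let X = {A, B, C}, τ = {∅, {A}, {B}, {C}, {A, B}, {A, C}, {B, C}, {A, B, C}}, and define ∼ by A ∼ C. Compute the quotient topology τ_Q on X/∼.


X/∼ = {[A=C], [B]}; |τ_Q| = 4.

Equivalence classes: [A=C], [B].
Quotient map π: X → X/∼ sends A ↦ [A=C], B ↦ [B], C ↦ [A=C].
For each subset V ⊆ X/∼, compute π^{-1}(V) ⊆ X and check whether π^{-1}(V) ∈ τ. V is open in τ_Q iff π^{-1}(V) ∈ τ.
  V = {}: π^{-1}(V) = ∅ ∈ τ ✓.
  V = {[A=C]}: π^{-1}(V) = {A, C} ∈ τ ✓.
  V = {[B]}: π^{-1}(V) = {B} ∈ τ ✓.
  V = {[A=C], [B]}: π^{-1}(V) = {A, B, C} ∈ τ ✓.
Open sets in the quotient: τ_Q = {{}, {[A=C]}, {[B]}, {[A=C], [B]}} (4 elements).


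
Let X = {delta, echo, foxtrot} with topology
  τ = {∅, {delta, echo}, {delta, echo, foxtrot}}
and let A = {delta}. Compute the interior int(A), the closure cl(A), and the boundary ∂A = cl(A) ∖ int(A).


int(A) = ∅, cl(A) = {delta, echo, foxtrot}, ∂A = {delta, echo, foxtrot}.

Closed sets in (X, τ) are complements of opens:
  closed(X, τ) = {∅, {foxtrot}, {delta, echo, foxtrot}}.
int(A) = ⋃ {U ∈ τ : U ⊆ A}. Opens contained in A: ∅.
Taking the union of these: int(A) = ∅.
cl(A) = ⋂ {C closed : A ⊆ C}. Closed sets containing A: {delta, echo, foxtrot}.
Intersecting these: cl(A) = {delta, echo, foxtrot}.
∂A = cl(A) ∖ int(A) = {delta, echo, foxtrot} ∖ ∅ = {delta, echo, foxtrot}.


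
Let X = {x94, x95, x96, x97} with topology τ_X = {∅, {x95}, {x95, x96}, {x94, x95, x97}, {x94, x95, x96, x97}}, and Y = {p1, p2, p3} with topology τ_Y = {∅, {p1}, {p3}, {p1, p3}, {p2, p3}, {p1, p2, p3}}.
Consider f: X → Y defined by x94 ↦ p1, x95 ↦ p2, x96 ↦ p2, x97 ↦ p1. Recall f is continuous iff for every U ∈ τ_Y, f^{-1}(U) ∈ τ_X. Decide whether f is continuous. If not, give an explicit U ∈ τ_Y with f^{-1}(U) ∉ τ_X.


f is NOT continuous.

Compute f^{-1}(U) for each U ∈ τ_Y:
  U = ∅: f^{-1}(U) = ∅ ∈ τ_X ✓.
  U = {p1}: f^{-1}(U) = {x94, x97} ∉ τ_X ✗.
  U = {p3}: f^{-1}(U) = ∅ ∈ τ_X ✓.
  U = {p1, p3}: f^{-1}(U) = {x94, x97} ∉ τ_X ✗.
  U = {p2, p3}: f^{-1}(U) = {x95, x96} ∈ τ_X ✓.
  U = {p1, p2, p3}: f^{-1}(U) = {x94, x95, x96, x97} ∈ τ_X ✓.
Found U = {p1} with f^{-1}(U) = {x94, x97} not in τ_X. Therefore f is NOT continuous.


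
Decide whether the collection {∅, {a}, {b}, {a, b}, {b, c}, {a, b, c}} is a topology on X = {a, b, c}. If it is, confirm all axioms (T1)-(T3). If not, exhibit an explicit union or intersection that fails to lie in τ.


τ IS a topology on X.

Axiom (T1): ∅ ∈ τ? Yes; X ∈ τ? Yes.
Axiom (T2/T3): check pairwise unions and intersections of members of τ.
All pairwise intersections and unions checked — each lies in τ. Therefore τ satisfies (T1), (T2), (T3): it IS a topology on X.


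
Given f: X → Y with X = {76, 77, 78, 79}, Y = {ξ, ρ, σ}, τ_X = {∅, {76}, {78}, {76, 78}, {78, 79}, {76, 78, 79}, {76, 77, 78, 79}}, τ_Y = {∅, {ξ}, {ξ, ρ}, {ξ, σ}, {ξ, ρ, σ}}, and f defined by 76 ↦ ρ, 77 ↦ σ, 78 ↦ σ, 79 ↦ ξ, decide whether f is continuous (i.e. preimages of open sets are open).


f is NOT continuous.

Compute f^{-1}(U) for each U ∈ τ_Y:
  U = ∅: f^{-1}(U) = ∅ ∈ τ_X ✓.
  U = {ξ}: f^{-1}(U) = {79} ∉ τ_X ✗.
  U = {ξ, ρ}: f^{-1}(U) = {76, 79} ∉ τ_X ✗.
  U = {ξ, σ}: f^{-1}(U) = {77, 78, 79} ∉ τ_X ✗.
  U = {ξ, ρ, σ}: f^{-1}(U) = {76, 77, 78, 79} ∈ τ_X ✓.
Found U = {ξ} with f^{-1}(U) = {79} not in τ_X. Therefore f is NOT continuous.


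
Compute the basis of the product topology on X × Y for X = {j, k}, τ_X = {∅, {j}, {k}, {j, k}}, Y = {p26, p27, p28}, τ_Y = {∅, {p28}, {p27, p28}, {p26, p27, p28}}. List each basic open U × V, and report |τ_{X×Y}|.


Basis B = {∅ × ∅, {j} × {p28}, {k} × {p28}, {j} × {p27, p28}, {j, k} × {p28}, {k} × {p27, p28}, {j} × {p26, p27, p28}, {k} × {p26, p27, p28}, {j, k} × {p27, p28}, {j, k} × {p26, p27, p28}}; |τ_{X×Y}| = 16.

Enumerate products U × V with U ∈ τ_X, V ∈ τ_Y (deduplicated):
  ∅ × ∅ = {} (∅)
  {j} × {p28} = {(j,p28)}
  {k} × {p28} = {(k,p28)}
  {j} × {p27, p28} = {(j,p27), (j,p28)}
  {j, k} × {p28} = {(j,p28), (k,p28)}
  {k} × {p27, p28} = {(k,p27), (k,p28)}
  {j} × {p26, p27, p28} = {(j,p26), (j,p27), (j,p28)}
  {k} × {p26, p27, p28} = {(k,p26), (k,p27), (k,p28)}
  {j, k} × {p27, p28} = {(j,p27), (j,p28), (k,p27), (k,p28)}
  {j, k} × {p26, p27, p28} = {(j,p26), (j,p27), (j,p28), (k,p26), (k,p27), (k,p28)}
These 10 distinct sets form the basis B.
Close under arbitrary unions to get τ_{X×Y}; counting gives |τ_{X×Y}| = 16.


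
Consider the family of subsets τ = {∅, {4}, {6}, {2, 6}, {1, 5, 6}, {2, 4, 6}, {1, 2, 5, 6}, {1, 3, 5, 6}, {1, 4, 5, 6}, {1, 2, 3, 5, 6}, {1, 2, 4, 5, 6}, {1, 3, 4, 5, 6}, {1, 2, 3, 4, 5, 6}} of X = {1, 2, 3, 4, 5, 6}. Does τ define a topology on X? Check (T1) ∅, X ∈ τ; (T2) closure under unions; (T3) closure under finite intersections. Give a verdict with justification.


τ is NOT a topology on X.

Axiom (T1): ∅ ∈ τ? Yes; X ∈ τ? Yes.
Axiom (T2/T3): check pairwise unions and intersections of members of τ.
Counterexample for (T2): {4} ∪ {6} = {4, 6} ∉ τ. Therefore τ is NOT a topology.


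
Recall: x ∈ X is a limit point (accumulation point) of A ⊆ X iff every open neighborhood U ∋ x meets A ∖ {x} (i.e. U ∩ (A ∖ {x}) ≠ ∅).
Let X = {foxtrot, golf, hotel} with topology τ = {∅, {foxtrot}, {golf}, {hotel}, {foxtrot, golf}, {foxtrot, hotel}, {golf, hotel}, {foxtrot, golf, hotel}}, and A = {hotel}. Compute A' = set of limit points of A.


A' = ∅

For each x ∈ X, list the open sets U ∈ τ with x ∈ U, then check whether U ∩ (A ∖ {x}) ≠ ∅ for every such U.
  x = foxtrot: open {foxtrot} ∋ x has {foxtrot} ∩ (A ∖ {foxtrot}) = ∅, so x is NOT a limit point.
  x = golf: open {golf} ∋ x has {golf} ∩ (A ∖ {golf}) = ∅, so x is NOT a limit point.
  x = hotel: open {hotel} ∋ x has {hotel} ∩ (A ∖ {hotel}) = ∅, so x is NOT a limit point.
Collecting: A' = ∅.


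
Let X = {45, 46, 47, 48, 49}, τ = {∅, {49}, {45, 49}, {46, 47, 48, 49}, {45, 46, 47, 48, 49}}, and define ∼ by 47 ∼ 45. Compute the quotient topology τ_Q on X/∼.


X/∼ = {[45=47], [46], [48], [49]}; |τ_Q| = 3.

Equivalence classes: [45=47], [46], [48], [49].
Quotient map π: X → X/∼ sends 45 ↦ [45=47], 46 ↦ [46], 47 ↦ [45=47], 48 ↦ [48], 49 ↦ [49].
For each subset V ⊆ X/∼, compute π^{-1}(V) ⊆ X and check whether π^{-1}(V) ∈ τ. V is open in τ_Q iff π^{-1}(V) ∈ τ.
  V = {}: π^{-1}(V) = ∅ ∈ τ ✓.
  V = {[45=47]}: π^{-1}(V) = {45, 47} ∉ τ ✗.
  V = {[46]}: π^{-1}(V) = {46} ∉ τ ✗.
  V = {[45=47], [46]}: π^{-1}(V) = {45, 46, 47} ∉ τ ✗.
  V = {[48]}: π^{-1}(V) = {48} ∉ τ ✗.
  V = {[45=47], [48]}: π^{-1}(V) = {45, 47, 48} ∉ τ ✗.
  V = {[46], [48]}: π^{-1}(V) = {46, 48} ∉ τ ✗.
  V = {[45=47], [46], [48]}: π^{-1}(V) = {45, 46, 47, 48} ∉ τ ✗.
  V = {[49]}: π^{-1}(V) = {49} ∈ τ ✓.
  V = {[45=47], [49]}: π^{-1}(V) = {45, 47, 49} ∉ τ ✗.
  V = {[46], [49]}: π^{-1}(V) = {46, 49} ∉ τ ✗.
  V = {[45=47], [46], [49]}: π^{-1}(V) = {45, 46, 47, 49} ∉ τ ✗.
  V = {[48], [49]}: π^{-1}(V) = {48, 49} ∉ τ ✗.
  V = {[45=47], [48], [49]}: π^{-1}(V) = {45, 47, 48, 49} ∉ τ ✗.
  V = {[46], [48], [49]}: π^{-1}(V) = {46, 48, 49} ∉ τ ✗.
  V = {[45=47], [46], [48], [49]}: π^{-1}(V) = {45, 46, 47, 48, 49} ∈ τ ✓.
Open sets in the quotient: τ_Q = {{}, {[49]}, {[45=47], [46], [48], [49]}} (3 elements).


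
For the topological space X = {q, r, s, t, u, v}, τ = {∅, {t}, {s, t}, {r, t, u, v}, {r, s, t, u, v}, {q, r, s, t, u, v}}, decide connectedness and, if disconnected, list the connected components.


(X, τ) is connected.

Find clopen sets (U ∈ τ with X ∖ U ∈ τ):
  U = ∅, X ∖ U = {q, r, s, t, u, v} — both open, so U is clopen.
  U = {q, r, s, t, u, v}, X ∖ U = ∅ — both open, so U is clopen.
Only trivial clopens (∅ and X) exist, so (X, τ) is connected.
Compute connected components by grouping points that agree on all clopens:
  component: {q, r, s, t, u, v}


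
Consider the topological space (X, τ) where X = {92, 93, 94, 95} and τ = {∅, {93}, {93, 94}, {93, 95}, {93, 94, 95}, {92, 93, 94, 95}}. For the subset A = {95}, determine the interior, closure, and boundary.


int(A) = ∅, cl(A) = {92, 95}, ∂A = {92, 95}.

Closed sets in (X, τ) are complements of opens:
  closed(X, τ) = {∅, {92}, {92, 94}, {92, 95}, {92, 94, 95}, {92, 93, 94, 95}}.
int(A) = ⋃ {U ∈ τ : U ⊆ A}. Opens contained in A: ∅.
Taking the union of these: int(A) = ∅.
cl(A) = ⋂ {C closed : A ⊆ C}. Closed sets containing A: {92, 95}, {92, 94, 95}, {92, 93, 94, 95}.
Intersecting these: cl(A) = {92, 95}.
∂A = cl(A) ∖ int(A) = {92, 95} ∖ ∅ = {92, 95}.


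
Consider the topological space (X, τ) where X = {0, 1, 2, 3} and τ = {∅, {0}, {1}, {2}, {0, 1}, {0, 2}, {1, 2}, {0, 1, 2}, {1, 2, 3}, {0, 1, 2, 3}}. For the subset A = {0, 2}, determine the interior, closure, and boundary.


int(A) = {0, 2}, cl(A) = {0, 2, 3}, ∂A = {3}.

Closed sets in (X, τ) are complements of opens:
  closed(X, τ) = {∅, {0}, {3}, {0, 3}, {1, 3}, {2, 3}, {0, 1, 3}, {0, 2, 3}, {1, 2, 3}, {0, 1, 2, 3}}.
int(A) = ⋃ {U ∈ τ : U ⊆ A}. Opens contained in A: ∅, {0}, {2}, {0, 2}.
Taking the union of these: int(A) = {0, 2}.
cl(A) = ⋂ {C closed : A ⊆ C}. Closed sets containing A: {0, 2, 3}, {0, 1, 2, 3}.
Intersecting these: cl(A) = {0, 2, 3}.
∂A = cl(A) ∖ int(A) = {0, 2, 3} ∖ {0, 2} = {3}.


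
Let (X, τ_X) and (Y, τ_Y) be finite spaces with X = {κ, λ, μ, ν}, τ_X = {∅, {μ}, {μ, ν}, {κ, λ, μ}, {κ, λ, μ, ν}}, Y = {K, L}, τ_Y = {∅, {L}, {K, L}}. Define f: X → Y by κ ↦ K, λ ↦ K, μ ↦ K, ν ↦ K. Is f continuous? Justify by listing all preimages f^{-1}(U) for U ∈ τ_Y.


f IS continuous.

Compute f^{-1}(U) for each U ∈ τ_Y:
  U = ∅: f^{-1}(U) = ∅ ∈ τ_X ✓.
  U = {L}: f^{-1}(U) = ∅ ∈ τ_X ✓.
  U = {K, L}: f^{-1}(U) = {κ, λ, μ, ν} ∈ τ_X ✓.
Every preimage lies in τ_X, so f IS continuous.


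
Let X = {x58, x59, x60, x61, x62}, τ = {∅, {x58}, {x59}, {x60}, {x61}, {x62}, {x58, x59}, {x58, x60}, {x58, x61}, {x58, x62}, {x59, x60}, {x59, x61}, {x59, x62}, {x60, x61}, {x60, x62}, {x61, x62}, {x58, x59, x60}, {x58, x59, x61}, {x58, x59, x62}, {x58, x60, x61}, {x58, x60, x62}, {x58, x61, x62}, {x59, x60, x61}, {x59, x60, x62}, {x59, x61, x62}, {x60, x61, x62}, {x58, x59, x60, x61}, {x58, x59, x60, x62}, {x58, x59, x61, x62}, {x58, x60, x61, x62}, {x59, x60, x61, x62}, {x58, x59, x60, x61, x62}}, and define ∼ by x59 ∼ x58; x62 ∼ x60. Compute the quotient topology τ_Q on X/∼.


X/∼ = {[x58=x59], [x60=x62], [x61]}; |τ_Q| = 8.

Equivalence classes: [x58=x59], [x60=x62], [x61].
Quotient map π: X → X/∼ sends x58 ↦ [x58=x59], x59 ↦ [x58=x59], x60 ↦ [x60=x62], x61 ↦ [x61], x62 ↦ [x60=x62].
For each subset V ⊆ X/∼, compute π^{-1}(V) ⊆ X and check whether π^{-1}(V) ∈ τ. V is open in τ_Q iff π^{-1}(V) ∈ τ.
  V = {}: π^{-1}(V) = ∅ ∈ τ ✓.
  V = {[x58=x59]}: π^{-1}(V) = {x58, x59} ∈ τ ✓.
  V = {[x60=x62]}: π^{-1}(V) = {x60, x62} ∈ τ ✓.
  V = {[x58=x59], [x60=x62]}: π^{-1}(V) = {x58, x59, x60, x62} ∈ τ ✓.
  V = {[x61]}: π^{-1}(V) = {x61} ∈ τ ✓.
  V = {[x58=x59], [x61]}: π^{-1}(V) = {x58, x59, x61} ∈ τ ✓.
  V = {[x60=x62], [x61]}: π^{-1}(V) = {x60, x61, x62} ∈ τ ✓.
  V = {[x58=x59], [x60=x62], [x61]}: π^{-1}(V) = {x58, x59, x60, x61, x62} ∈ τ ✓.
Open sets in the quotient: τ_Q = {{}, {[x58=x59]}, {[x60=x62]}, {[x58=x59], [x60=x62]}, {[x61]}, {[x58=x59], [x61]}, {[x60=x62], [x61]}, {[x58=x59], [x60=x62], [x61]}} (8 elements).


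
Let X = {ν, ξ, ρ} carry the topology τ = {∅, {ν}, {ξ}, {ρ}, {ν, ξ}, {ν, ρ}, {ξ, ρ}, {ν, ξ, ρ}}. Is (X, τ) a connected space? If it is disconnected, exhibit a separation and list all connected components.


(X, τ) is disconnected; components = [{ν}, {ξ}, {ρ}].

Find clopen sets (U ∈ τ with X ∖ U ∈ τ):
  U = ∅, X ∖ U = {ν, ξ, ρ} — both open, so U is clopen.
  U = {ν}, X ∖ U = {ξ, ρ} — both open, so U is clopen.
  U = {ξ}, X ∖ U = {ν, ρ} — both open, so U is clopen.
  U = {ρ}, X ∖ U = {ν, ξ} — both open, so U is clopen.
  U = {ν, ξ}, X ∖ U = {ρ} — both open, so U is clopen.
  U = {ν, ρ}, X ∖ U = {ξ} — both open, so U is clopen.
  U = {ξ, ρ}, X ∖ U = {ν} — both open, so U is clopen.
  U = {ν, ξ, ρ}, X ∖ U = ∅ — both open, so U is clopen.
Nontrivial clopen(s) exist: e.g. {ξ}. So (X, τ) is disconnected.
Compute connected components by grouping points that agree on all clopens:
  component: {ν}
  component: {ξ}
  component: {ρ}
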